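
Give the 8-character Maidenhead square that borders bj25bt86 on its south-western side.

BJ25bt75

Longitude extended square 8; −1 → 7.
Latitude extended square 6; −1 → 5.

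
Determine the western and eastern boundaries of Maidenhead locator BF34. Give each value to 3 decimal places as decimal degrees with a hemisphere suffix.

Field B=1, F=5: +1·20° lon, +5·10° lat → SW at lon -160°, lat -40°.
Square 3, 4: +3·2° lon, +4·1° lat → SW at lon -154°, lat -36°.
Cell spans 2° lon × 1° lat.
west 154.000° W, east 152.000° W.

154.000° W, 152.000° W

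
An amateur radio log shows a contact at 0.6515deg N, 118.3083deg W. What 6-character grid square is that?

DJ00up

Offset from 180°W / 90°S: lon 61.6917°, lat 90.6515°.
Field (20°×10°, letters A–R): 61.6917/20 → 3 → D, 90.6515/10 → 9 → J; chars DJ.
Square (2°×1°, digits 0–9): 1.6917/2 → 0, 0.6515/1 → 0; chars 00.
Subsquare (5′×2.5′, letters a–x): 1.6917/0.0833333 → 20 → u, 0.6515/0.0416667 → 15 → p; chars up.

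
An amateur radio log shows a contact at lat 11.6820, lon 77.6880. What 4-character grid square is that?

MK81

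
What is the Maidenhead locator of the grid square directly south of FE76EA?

Latitude subsquare a = 0; −1 → -1, wraps to 23 = x, carry into square.
Latitude square 6; −1 → 5.
The longitude characters are unchanged.

FE75ex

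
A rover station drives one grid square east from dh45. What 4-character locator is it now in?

Longitude square 4; +1 → 5.
The latitude characters are unchanged.

DH55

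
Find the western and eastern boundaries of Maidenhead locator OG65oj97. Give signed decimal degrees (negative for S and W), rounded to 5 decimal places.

113.24167, 113.25000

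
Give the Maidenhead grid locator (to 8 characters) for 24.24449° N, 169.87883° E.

RL44wf58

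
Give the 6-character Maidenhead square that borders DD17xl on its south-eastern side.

DD27ak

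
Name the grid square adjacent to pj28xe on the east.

PJ38ae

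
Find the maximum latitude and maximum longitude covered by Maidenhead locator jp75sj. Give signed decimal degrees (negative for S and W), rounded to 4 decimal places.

Field J=9, P=15: +9·20° lon, +15·10° lat → SW at lon 0°, lat 60°.
Square 7, 5: +7·2° lon, +5·1° lat → SW at lon 14°, lat 65°.
Subsquare s=18, j=9: +18·0.0833333° lon, +9·0.0416667° lat → SW at lon 15.5°, lat 65.375°.
Cell spans 0.0833333° lon × 0.0416667° lat. NE corner is SW corner plus one full cell.
latitude 65.4167, longitude 15.5833.

65.4167, 15.5833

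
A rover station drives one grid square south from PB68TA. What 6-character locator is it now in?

PB67tx

Latitude subsquare a = 0; −1 → -1, wraps to 23 = x, carry into square.
Latitude square 8; −1 → 7.
The longitude characters are unchanged.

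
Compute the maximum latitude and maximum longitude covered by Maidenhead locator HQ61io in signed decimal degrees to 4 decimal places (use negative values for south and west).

Field H=7, Q=16: +7·20° lon, +16·10° lat → SW at lon -40°, lat 70°.
Square 6, 1: +6·2° lon, +1·1° lat → SW at lon -28°, lat 71°.
Subsquare i=8, o=14: +8·0.0833333° lon, +14·0.0416667° lat → SW at lon -27.3333°, lat 71.5833°.
Cell spans 0.0833333° lon × 0.0416667° lat. NE corner is SW corner plus one full cell.
latitude 71.6250, longitude -27.2500.

71.6250, -27.2500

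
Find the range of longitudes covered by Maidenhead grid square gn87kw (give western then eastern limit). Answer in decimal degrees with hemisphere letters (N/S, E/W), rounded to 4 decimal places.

Field G=6, N=13: +6·20° lon, +13·10° lat → SW at lon -60°, lat 40°.
Square 8, 7: +8·2° lon, +7·1° lat → SW at lon -44°, lat 47°.
Subsquare k=10, w=22: +10·0.0833333° lon, +22·0.0416667° lat → SW at lon -43.1667°, lat 47.9167°.
Cell spans 0.0833333° lon × 0.0416667° lat.
west 43.1667° W, east 43.0833° W.

43.1667° W, 43.0833° W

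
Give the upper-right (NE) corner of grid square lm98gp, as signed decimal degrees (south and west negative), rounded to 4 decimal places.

Field L=11, M=12: +11·20° lon, +12·10° lat → SW at lon 40°, lat 30°.
Square 9, 8: +9·2° lon, +8·1° lat → SW at lon 58°, lat 38°.
Subsquare g=6, p=15: +6·0.0833333° lon, +15·0.0416667° lat → SW at lon 58.5°, lat 38.625°.
Cell spans 0.0833333° lon × 0.0416667° lat. NE corner is SW corner plus one full cell.
latitude 38.6667, longitude 58.5833.

38.6667, 58.5833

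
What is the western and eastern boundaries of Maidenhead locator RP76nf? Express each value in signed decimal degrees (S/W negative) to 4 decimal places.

175.0833, 175.1667

Field R=17, P=15: +17·20° lon, +15·10° lat → SW at lon 160°, lat 60°.
Square 7, 6: +7·2° lon, +6·1° lat → SW at lon 174°, lat 66°.
Subsquare n=13, f=5: +13·0.0833333° lon, +5·0.0416667° lat → SW at lon 175.083°, lat 66.2083°.
Cell spans 0.0833333° lon × 0.0416667° lat.
west 175.0833, east 175.1667.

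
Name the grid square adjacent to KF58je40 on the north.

KF58je41

Latitude extended square 0; +1 → 1.
The longitude characters are unchanged.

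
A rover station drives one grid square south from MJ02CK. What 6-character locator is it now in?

MJ02cj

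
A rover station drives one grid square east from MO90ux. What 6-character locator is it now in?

Longitude subsquare u = 20; +1 → 21 = v.
The latitude characters are unchanged.

MO90vx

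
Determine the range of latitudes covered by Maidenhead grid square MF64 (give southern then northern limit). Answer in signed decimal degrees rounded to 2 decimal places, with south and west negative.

Field M=12, F=5: +12·20° lon, +5·10° lat → SW at lon 60°, lat -40°.
Square 6, 4: +6·2° lon, +4·1° lat → SW at lon 72°, lat -36°.
Cell spans 2° lon × 1° lat.
south -36.00, north -35.00.

-36.00, -35.00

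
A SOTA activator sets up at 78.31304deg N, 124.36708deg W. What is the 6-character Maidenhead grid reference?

CQ78th

Offset from 180°W / 90°S: lon 55.6329°, lat 168.3130°.
Field: lon ⌊55.6329/20⌋ = 2 → C; lat ⌊168.3130/10⌋ = 16 → Q.
Square: lon ⌊15.6329/2⌋ = 7; lat ⌊8.3130/1⌋ = 8.
Subsquare: lon ⌊1.6329/0.0833333⌋ = 19 → t; lat ⌊0.3130/0.0416667⌋ = 7 → h.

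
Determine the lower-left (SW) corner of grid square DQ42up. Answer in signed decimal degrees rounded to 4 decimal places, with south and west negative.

Field D=3, Q=16: +3·20° lon, +16·10° lat → SW at lon -120°, lat 70°.
Square 4, 2: +4·2° lon, +2·1° lat → SW at lon -112°, lat 72°.
Subsquare u=20, p=15: +20·0.0833333° lon, +15·0.0416667° lat → SW at lon -110.333°, lat 72.625°.
latitude 72.6250, longitude -110.3333.

72.6250, -110.3333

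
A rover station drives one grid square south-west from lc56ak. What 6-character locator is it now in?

LC46xj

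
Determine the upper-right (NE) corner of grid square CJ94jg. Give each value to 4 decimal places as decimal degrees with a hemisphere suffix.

4.2917° N, 121.1667° W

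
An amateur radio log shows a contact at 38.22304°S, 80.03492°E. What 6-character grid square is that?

NF01as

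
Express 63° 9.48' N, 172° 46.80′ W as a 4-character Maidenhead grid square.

Offset from 180°W / 90°S: lon 7.22°, lat 153.16°.
Field: lon ⌊7.22/20⌋ = 0 → A; lat ⌊153.16/10⌋ = 15 → P.
Square: lon ⌊7.22/2⌋ = 3; lat ⌊3.16/1⌋ = 3.

AP33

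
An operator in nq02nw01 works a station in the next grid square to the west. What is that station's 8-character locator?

Longitude extended square 0; −1 → -1, wraps to 9, carry into subsquare.
Longitude subsquare n = 13; −1 → 12 = m.
The latitude characters are unchanged.

NQ02mw91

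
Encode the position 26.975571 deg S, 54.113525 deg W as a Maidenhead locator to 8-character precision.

Shift to the Maidenhead origin (180°W, 90°S): lon 125.88647, lat 63.02443.
Field (20°×10°, letters A–R): 125.88647/20 → 6 → G, 63.02443/10 → 6 → G; chars GG.
Square (2°×1°, digits 0–9): 5.88647/2 → 2, 3.02443/1 → 3; chars 23.
Subsquare (5′×2.5′, letters a–x): 1.88647/0.0833333 → 22 → w, 0.02443/0.0416667 → 0 → a; chars wa.
Extended square (30″×15″, digits 0–9): 0.05314/0.00833333 → 6, 0.02443/0.00416667 → 5; chars 65.

GG23wa65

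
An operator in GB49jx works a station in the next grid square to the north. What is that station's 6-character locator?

GC40ja

Latitude subsquare x = 23; +1 → 24, wraps to 0 = a, carry into square.
Latitude square 9; +1 → 10, wraps to 0, carry into field.
Latitude field B = 1; +1 → 2 = C.
The longitude characters are unchanged.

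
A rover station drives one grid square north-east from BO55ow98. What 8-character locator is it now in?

BO55pw09

Longitude extended square 9; +1 → 10, wraps to 0, carry into subsquare.
Longitude subsquare o = 14; +1 → 15 = p.
Latitude extended square 8; +1 → 9.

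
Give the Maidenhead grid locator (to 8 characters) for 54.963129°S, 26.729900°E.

Offset from 180°W / 90°S: lon 206.72990°, lat 35.03687°.
Field (20°×10°, letters A–R): 206.72990/20 → 10 → K, 35.03687/10 → 3 → D; chars KD.
Square (2°×1°, digits 0–9): 6.72990/2 → 3, 5.03687/1 → 5; chars 35.
Subsquare (5′×2.5′, letters a–x): 0.72990/0.0833333 → 8 → i, 0.03687/0.0416667 → 0 → a; chars ia.
Extended square (30″×15″, digits 0–9): 0.06323/0.00833333 → 7, 0.03687/0.00416667 → 8; chars 78.

KD35ia78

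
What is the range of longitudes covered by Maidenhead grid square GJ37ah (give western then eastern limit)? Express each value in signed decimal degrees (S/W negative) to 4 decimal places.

-54.0000, -53.9167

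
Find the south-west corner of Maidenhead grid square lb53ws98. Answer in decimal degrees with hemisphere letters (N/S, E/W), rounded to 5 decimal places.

76.21667° S, 51.90833° E

Field L=11, B=1: +11·20° lon, +1·10° lat → SW at lon 40°, lat -80°.
Square 5, 3: +5·2° lon, +3·1° lat → SW at lon 50°, lat -77°.
Subsquare w=22, s=18: +22·0.0833333° lon, +18·0.0416667° lat → SW at lon 51.8333°, lat -76.25°.
Extended square 9, 8: +9·0.00833333° lon, +8·0.00416667° lat → SW at lon 51.9083°, lat -76.2167°.
latitude 76.21667° S, longitude 51.90833° E.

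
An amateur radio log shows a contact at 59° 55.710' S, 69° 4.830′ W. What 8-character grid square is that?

Shift to the Maidenhead origin (180°W, 90°S): lon 110.91950, lat 30.07150.
Field: 110.91950/20 → 5 → F, 30.07150/10 → 3 → D; chars FD.
Square: 10.91950/2 → 5, 0.07150/1 → 0; chars 50.
Subsquare: 0.91950/0.0833333 → 11 → l, 0.07150/0.0416667 → 1 → b; chars lb.
Extended square: 0.00283/0.00833333 → 0, 0.02983/0.00416667 → 7; chars 07.

FD50lb07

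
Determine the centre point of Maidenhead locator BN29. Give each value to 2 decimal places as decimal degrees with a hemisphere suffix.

Field B=1, N=13: +1·20° lon, +13·10° lat → SW at lon -160°, lat 40°.
Square 2, 9: +2·2° lon, +9·1° lat → SW at lon -156°, lat 49°.
Cell spans 2° lon × 1° lat. Centre is SW corner plus half of each.
latitude 49.50° N, longitude 155.00° W.

49.50° N, 155.00° W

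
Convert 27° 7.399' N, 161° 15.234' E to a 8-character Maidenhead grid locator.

RL07pc09

Add 180° to longitude and 90° to latitude: 341.25390, 117.12332.
Field: 341.25390/20 → 17 → R, 117.12332/10 → 11 → L; chars RL.
Square: 1.25390/2 → 0, 7.12332/1 → 7; chars 07.
Subsquare: 1.25390/0.0833333 → 15 → p, 0.12332/0.0416667 → 2 → c; chars pc.
Extended square: 0.00390/0.00833333 → 0, 0.03998/0.00416667 → 9; chars 09.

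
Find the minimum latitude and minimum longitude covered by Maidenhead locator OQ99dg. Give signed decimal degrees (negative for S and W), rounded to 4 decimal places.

79.2500, 118.2500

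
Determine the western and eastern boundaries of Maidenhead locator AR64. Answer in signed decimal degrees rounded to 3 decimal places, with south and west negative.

-168.000, -166.000

Field A=0, R=17: +0·20° lon, +17·10° lat → SW at lon -180°, lat 80°.
Square 6, 4: +6·2° lon, +4·1° lat → SW at lon -168°, lat 84°.
Cell spans 2° lon × 1° lat.
west -168.000, east -166.000.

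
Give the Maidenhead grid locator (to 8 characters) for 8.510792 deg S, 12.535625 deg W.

II31rl57

Shift to the Maidenhead origin (180°W, 90°S): lon 167.46437, lat 81.48921.
Field: lon ⌊167.46437/20⌋ = 8 → I; lat ⌊81.48921/10⌋ = 8 → I.
Square: lon ⌊7.46437/2⌋ = 3; lat ⌊1.48921/1⌋ = 1.
Subsquare: lon ⌊1.46437/0.0833333⌋ = 17 → r; lat ⌊0.48921/0.0416667⌋ = 11 → l.
Extended square: lon ⌊0.04771/0.00833333⌋ = 5; lat ⌊0.03087/0.00416667⌋ = 7.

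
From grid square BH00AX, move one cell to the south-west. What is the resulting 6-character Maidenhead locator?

AH90xw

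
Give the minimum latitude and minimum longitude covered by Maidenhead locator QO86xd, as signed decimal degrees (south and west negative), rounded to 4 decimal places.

56.1250, 157.9167

Field Q=16, O=14: +16·20° lon, +14·10° lat → SW at lon 140°, lat 50°.
Square 8, 6: +8·2° lon, +6·1° lat → SW at lon 156°, lat 56°.
Subsquare x=23, d=3: +23·0.0833333° lon, +3·0.0416667° lat → SW at lon 157.917°, lat 56.125°.
latitude 56.1250, longitude 157.9167.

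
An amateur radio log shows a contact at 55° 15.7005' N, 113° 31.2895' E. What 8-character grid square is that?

Add 180° to longitude and 90° to latitude: 293.52149, 145.26167.
Field (20°×10°, letters A–R): 293.52149/20 → 14 → O, 145.26167/10 → 14 → O; chars OO.
Square (2°×1°, digits 0–9): 13.52149/2 → 6, 5.26167/1 → 5; chars 65.
Subsquare (5′×2.5′, letters a–x): 1.52149/0.0833333 → 18 → s, 0.26167/0.0416667 → 6 → g; chars sg.
Extended square (30″×15″, digits 0–9): 0.02149/0.00833333 → 2, 0.01167/0.00416667 → 2; chars 22.

OO65sg22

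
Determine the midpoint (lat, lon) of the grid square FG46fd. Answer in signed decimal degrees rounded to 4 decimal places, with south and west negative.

Field F=5, G=6: +5·20° lon, +6·10° lat → SW at lon -80°, lat -30°.
Square 4, 6: +4·2° lon, +6·1° lat → SW at lon -72°, lat -24°.
Subsquare f=5, d=3: +5·0.0833333° lon, +3·0.0416667° lat → SW at lon -71.5833°, lat -23.875°.
Cell spans 0.0833333° lon × 0.0416667° lat. Centre is SW corner plus half of each.
latitude -23.8542, longitude -71.5417.

-23.8542, -71.5417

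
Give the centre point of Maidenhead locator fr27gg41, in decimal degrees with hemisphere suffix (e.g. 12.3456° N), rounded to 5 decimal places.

87.25625° N, 75.46250° W

Field F=5, R=17: +5·20° lon, +17·10° lat → SW at lon -80°, lat 80°.
Square 2, 7: +2·2° lon, +7·1° lat → SW at lon -76°, lat 87°.
Subsquare g=6, g=6: +6·0.0833333° lon, +6·0.0416667° lat → SW at lon -75.5°, lat 87.25°.
Extended square 4, 1: +4·0.00833333° lon, +1·0.00416667° lat → SW at lon -75.4667°, lat 87.2542°.
Cell spans 0.00833333° lon × 0.00416667° lat. Centre is SW corner plus half of each.
latitude 87.25625° N, longitude 75.46250° W.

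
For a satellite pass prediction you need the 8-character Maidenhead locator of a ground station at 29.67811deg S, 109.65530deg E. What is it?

Add 180° to longitude and 90° to latitude: 289.65530, 60.32189.
Field: 289.65530/20 → 14 → O, 60.32189/10 → 6 → G; chars OG.
Square: 9.65530/2 → 4, 0.32189/1 → 0; chars 40.
Subsquare: 1.65530/0.0833333 → 19 → t, 0.32189/0.0416667 → 7 → h; chars th.
Extended square: 0.07197/0.00833333 → 8, 0.03022/0.00416667 → 7; chars 87.

OG40th87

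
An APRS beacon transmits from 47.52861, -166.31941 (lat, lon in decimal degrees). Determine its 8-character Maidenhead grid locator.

AN67um16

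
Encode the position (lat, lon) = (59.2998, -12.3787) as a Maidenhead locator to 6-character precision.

IO39th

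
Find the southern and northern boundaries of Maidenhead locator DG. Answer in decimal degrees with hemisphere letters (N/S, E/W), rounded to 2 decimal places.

30.00° S, 20.00° S

Field D=3, G=6: +3·20° lon, +6·10° lat → SW at lon -120°, lat -30°.
Cell spans 20° lon × 10° lat.
south 30.00° S, north 20.00° S.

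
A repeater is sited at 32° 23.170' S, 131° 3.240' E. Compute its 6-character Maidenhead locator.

Add 180° to longitude and 90° to latitude: 311.0540, 57.6138.
Field: lon ⌊311.0540/20⌋ = 15 → P; lat ⌊57.6138/10⌋ = 5 → F.
Square: lon ⌊11.0540/2⌋ = 5; lat ⌊7.6138/1⌋ = 7.
Subsquare: lon ⌊1.0540/0.0833333⌋ = 12 → m; lat ⌊0.6138/0.0416667⌋ = 14 → o.

PF57mo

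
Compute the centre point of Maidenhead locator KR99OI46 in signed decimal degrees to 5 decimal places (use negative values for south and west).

Field K=10, R=17: +10·20° lon, +17·10° lat → SW at lon 20°, lat 80°.
Square 9, 9: +9·2° lon, +9·1° lat → SW at lon 38°, lat 89°.
Subsquare o=14, i=8: +14·0.0833333° lon, +8·0.0416667° lat → SW at lon 39.1667°, lat 89.3333°.
Extended square 4, 6: +4·0.00833333° lon, +6·0.00416667° lat → SW at lon 39.2°, lat 89.3583°.
Cell spans 0.00833333° lon × 0.00416667° lat. Centre is SW corner plus half of each.
latitude 89.36042, longitude 39.20417.

89.36042, 39.20417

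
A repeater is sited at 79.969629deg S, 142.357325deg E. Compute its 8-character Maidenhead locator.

QB10ea27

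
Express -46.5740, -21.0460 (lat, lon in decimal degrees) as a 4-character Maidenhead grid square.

Offset from 180°W / 90°S: lon 158.95°, lat 43.43°.
Field (20°×10°, letters A–R): 158.95/20 → 7 → H, 43.43/10 → 4 → E; chars HE.
Square (2°×1°, digits 0–9): 18.95/2 → 9, 3.43/1 → 3; chars 93.

HE93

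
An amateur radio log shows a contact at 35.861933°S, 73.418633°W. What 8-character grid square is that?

FF34gd93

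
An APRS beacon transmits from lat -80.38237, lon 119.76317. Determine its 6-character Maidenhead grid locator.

Shift to the Maidenhead origin (180°W, 90°S): lon 299.7632, lat 9.6176.
Field (20°×10°, letters A–R): lon ⌊299.7632/20⌋ = 14 → O; lat ⌊9.6176/10⌋ = 0 → A.
Square (2°×1°, digits 0–9): lon ⌊19.7632/2⌋ = 9; lat ⌊9.6176/1⌋ = 9.
Subsquare (5′×2.5′, letters a–x): lon ⌊1.7632/0.0833333⌋ = 21 → v; lat ⌊0.6176/0.0416667⌋ = 14 → o.

OA99vo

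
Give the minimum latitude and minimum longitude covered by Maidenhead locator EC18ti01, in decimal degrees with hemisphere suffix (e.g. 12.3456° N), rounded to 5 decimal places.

61.66250° S, 96.41667° W

Field E=4, C=2: +4·20° lon, +2·10° lat → SW at lon -100°, lat -70°.
Square 1, 8: +1·2° lon, +8·1° lat → SW at lon -98°, lat -62°.
Subsquare t=19, i=8: +19·0.0833333° lon, +8·0.0416667° lat → SW at lon -96.4167°, lat -61.6667°.
Extended square 0, 1: +0·0.00833333° lon, +1·0.00416667° lat → SW at lon -96.4167°, lat -61.6625°.
latitude 61.66250° S, longitude 96.41667° W.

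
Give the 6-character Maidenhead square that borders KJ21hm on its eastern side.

KJ21im

Longitude subsquare h = 7; +1 → 8 = i.
The latitude characters are unchanged.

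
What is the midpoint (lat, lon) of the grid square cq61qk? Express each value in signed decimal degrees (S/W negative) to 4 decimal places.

Field C=2, Q=16: +2·20° lon, +16·10° lat → SW at lon -140°, lat 70°.
Square 6, 1: +6·2° lon, +1·1° lat → SW at lon -128°, lat 71°.
Subsquare q=16, k=10: +16·0.0833333° lon, +10·0.0416667° lat → SW at lon -126.667°, lat 71.4167°.
Cell spans 0.0833333° lon × 0.0416667° lat. Centre is SW corner plus half of each.
latitude 71.4375, longitude -126.6250.

71.4375, -126.6250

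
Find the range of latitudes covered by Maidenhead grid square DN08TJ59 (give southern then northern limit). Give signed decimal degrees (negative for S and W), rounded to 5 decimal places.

Field D=3, N=13: +3·20° lon, +13·10° lat → SW at lon -120°, lat 40°.
Square 0, 8: +0·2° lon, +8·1° lat → SW at lon -120°, lat 48°.
Subsquare t=19, j=9: +19·0.0833333° lon, +9·0.0416667° lat → SW at lon -118.417°, lat 48.375°.
Extended square 5, 9: +5·0.00833333° lon, +9·0.00416667° lat → SW at lon -118.375°, lat 48.4125°.
Cell spans 0.00833333° lon × 0.00416667° lat.
south 48.41250, north 48.41667.

48.41250, 48.41667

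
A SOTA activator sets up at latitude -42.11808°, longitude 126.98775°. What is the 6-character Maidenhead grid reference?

Add 180° to longitude and 90° to latitude: 306.9878, 47.8819.
Field: lon ⌊306.9878/20⌋ = 15 → P; lat ⌊47.8819/10⌋ = 4 → E.
Square: lon ⌊6.9878/2⌋ = 3; lat ⌊7.8819/1⌋ = 7.
Subsquare: lon ⌊0.9878/0.0833333⌋ = 11 → l; lat ⌊0.8819/0.0416667⌋ = 21 → v.

PE37lv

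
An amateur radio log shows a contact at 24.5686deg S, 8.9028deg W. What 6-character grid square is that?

IG55nk

Add 180° to longitude and 90° to latitude: 171.0972, 65.4314.
Field: lon ⌊171.0972/20⌋ = 8 → I; lat ⌊65.4314/10⌋ = 6 → G.
Square: lon ⌊11.0972/2⌋ = 5; lat ⌊5.4314/1⌋ = 5.
Subsquare: lon ⌊1.0972/0.0833333⌋ = 13 → n; lat ⌊0.4314/0.0416667⌋ = 10 → k.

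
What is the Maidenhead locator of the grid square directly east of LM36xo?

LM46ao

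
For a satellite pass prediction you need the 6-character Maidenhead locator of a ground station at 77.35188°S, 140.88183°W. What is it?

Shift to the Maidenhead origin (180°W, 90°S): lon 39.1182, lat 12.6481.
Field: lon ⌊39.1182/20⌋ = 1 → B; lat ⌊12.6481/10⌋ = 1 → B.
Square: lon ⌊19.1182/2⌋ = 9; lat ⌊2.6481/1⌋ = 2.
Subsquare: lon ⌊1.1182/0.0833333⌋ = 13 → n; lat ⌊0.6481/0.0416667⌋ = 15 → p.

BB92np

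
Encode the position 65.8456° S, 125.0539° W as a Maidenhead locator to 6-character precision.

CC74ld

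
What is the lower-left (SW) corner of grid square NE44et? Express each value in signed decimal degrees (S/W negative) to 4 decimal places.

-45.2083, 88.3333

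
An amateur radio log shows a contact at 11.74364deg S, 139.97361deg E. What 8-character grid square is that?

Offset from 180°W / 90°S: lon 319.97361°, lat 78.25636°.
Field: lon ⌊319.97361/20⌋ = 15 → P; lat ⌊78.25636/10⌋ = 7 → H.
Square: lon ⌊19.97361/2⌋ = 9; lat ⌊8.25636/1⌋ = 8.
Subsquare: lon ⌊1.97361/0.0833333⌋ = 23 → x; lat ⌊0.25636/0.0416667⌋ = 6 → g.
Extended square: lon ⌊0.05694/0.00833333⌋ = 6; lat ⌊0.00636/0.00416667⌋ = 1.

PH98xg61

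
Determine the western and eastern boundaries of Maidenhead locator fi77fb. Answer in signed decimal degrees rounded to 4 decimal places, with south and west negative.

-65.5833, -65.5000

Field F=5, I=8: +5·20° lon, +8·10° lat → SW at lon -80°, lat -10°.
Square 7, 7: +7·2° lon, +7·1° lat → SW at lon -66°, lat -3°.
Subsquare f=5, b=1: +5·0.0833333° lon, +1·0.0416667° lat → SW at lon -65.5833°, lat -2.95833°.
Cell spans 0.0833333° lon × 0.0416667° lat.
west -65.5833, east -65.5000.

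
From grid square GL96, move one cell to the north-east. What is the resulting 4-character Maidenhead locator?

Longitude square 9; +1 → 10, wraps to 0, carry into field.
Longitude field G = 6; +1 → 7 = H.
Latitude square 6; +1 → 7.

HL07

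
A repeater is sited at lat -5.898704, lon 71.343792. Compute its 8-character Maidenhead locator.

MI54qc14

Add 180° to longitude and 90° to latitude: 251.34379, 84.10130.
Field: lon ⌊251.34379/20⌋ = 12 → M; lat ⌊84.10130/10⌋ = 8 → I.
Square: lon ⌊11.34379/2⌋ = 5; lat ⌊4.10130/1⌋ = 4.
Subsquare: lon ⌊1.34379/0.0833333⌋ = 16 → q; lat ⌊0.10130/0.0416667⌋ = 2 → c.
Extended square: lon ⌊0.01046/0.00833333⌋ = 1; lat ⌊0.01796/0.00416667⌋ = 4.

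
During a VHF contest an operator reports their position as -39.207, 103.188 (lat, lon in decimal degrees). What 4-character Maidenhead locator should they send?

Shift to the Maidenhead origin (180°W, 90°S): lon 283.19, lat 50.79.
Field: lon ⌊283.19/20⌋ = 14 → O; lat ⌊50.79/10⌋ = 5 → F.
Square: lon ⌊3.19/2⌋ = 1; lat ⌊0.79/1⌋ = 0.

OF10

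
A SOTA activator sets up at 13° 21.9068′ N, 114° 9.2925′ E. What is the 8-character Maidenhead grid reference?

OK73bi87

Offset from 180°W / 90°S: lon 294.15488°, lat 103.36511°.
Field: 294.15488/20 → 14 → O, 103.36511/10 → 10 → K; chars OK.
Square: 14.15488/2 → 7, 3.36511/1 → 3; chars 73.
Subsquare: 0.15488/0.0833333 → 1 → b, 0.36511/0.0416667 → 8 → i; chars bi.
Extended square: 0.07154/0.00833333 → 8, 0.03178/0.00416667 → 7; chars 87.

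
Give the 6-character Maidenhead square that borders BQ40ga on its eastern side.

BQ40ha

Longitude subsquare g = 6; +1 → 7 = h.
The latitude characters are unchanged.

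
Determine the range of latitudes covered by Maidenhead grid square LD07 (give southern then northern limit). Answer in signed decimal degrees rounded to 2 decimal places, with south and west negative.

Field L=11, D=3: +11·20° lon, +3·10° lat → SW at lon 40°, lat -60°.
Square 0, 7: +0·2° lon, +7·1° lat → SW at lon 40°, lat -53°.
Cell spans 2° lon × 1° lat.
south -53.00, north -52.00.

-53.00, -52.00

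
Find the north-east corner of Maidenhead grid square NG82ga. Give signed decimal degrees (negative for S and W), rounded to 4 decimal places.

-27.9583, 96.5833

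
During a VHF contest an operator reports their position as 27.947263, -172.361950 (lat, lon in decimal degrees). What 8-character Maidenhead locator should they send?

AL37tw67

Shift to the Maidenhead origin (180°W, 90°S): lon 7.63805, lat 117.94726.
Field (20°×10°, letters A–R): lon ⌊7.63805/20⌋ = 0 → A; lat ⌊117.94726/10⌋ = 11 → L.
Square (2°×1°, digits 0–9): lon ⌊7.63805/2⌋ = 3; lat ⌊7.94726/1⌋ = 7.
Subsquare (5′×2.5′, letters a–x): lon ⌊1.63805/0.0833333⌋ = 19 → t; lat ⌊0.94726/0.0416667⌋ = 22 → w.
Extended square (30″×15″, digits 0–9): lon ⌊0.05472/0.00833333⌋ = 6; lat ⌊0.03060/0.00416667⌋ = 7.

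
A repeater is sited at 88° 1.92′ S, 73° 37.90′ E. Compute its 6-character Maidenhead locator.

MA61tx

Offset from 180°W / 90°S: lon 253.6317°, lat 1.9680°.
Field: 253.6317/20 → 12 → M, 1.9680/10 → 0 → A; chars MA.
Square: 13.6317/2 → 6, 1.9680/1 → 1; chars 61.
Subsquare: 1.6317/0.0833333 → 19 → t, 0.9680/0.0416667 → 23 → x; chars tx.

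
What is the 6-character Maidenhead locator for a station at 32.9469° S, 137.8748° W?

CF17bb

Offset from 180°W / 90°S: lon 42.1252°, lat 57.0531°.
Field: 42.1252/20 → 2 → C, 57.0531/10 → 5 → F; chars CF.
Square: 2.1252/2 → 1, 7.0531/1 → 7; chars 17.
Subsquare: 0.1252/0.0833333 → 1 → b, 0.0531/0.0416667 → 1 → b; chars bb.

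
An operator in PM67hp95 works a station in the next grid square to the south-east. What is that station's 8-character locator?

PM67ip04

Longitude extended square 9; +1 → 10, wraps to 0, carry into subsquare.
Longitude subsquare h = 7; +1 → 8 = i.
Latitude extended square 5; −1 → 4.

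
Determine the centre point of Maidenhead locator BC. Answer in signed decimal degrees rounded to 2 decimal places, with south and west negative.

Field B=1, C=2: +1·20° lon, +2·10° lat → SW at lon -160°, lat -70°.
Cell spans 20° lon × 10° lat. Centre is SW corner plus half of each.
latitude -65.00, longitude -150.00.

-65.00, -150.00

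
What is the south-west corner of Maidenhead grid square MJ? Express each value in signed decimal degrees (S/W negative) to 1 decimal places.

0.0, 60.0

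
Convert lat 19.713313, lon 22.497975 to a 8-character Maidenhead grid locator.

Add 180° to longitude and 90° to latitude: 202.49797, 109.71331.
Field: 202.49797/20 → 10 → K, 109.71331/10 → 10 → K; chars KK.
Square: 2.49797/2 → 1, 9.71331/1 → 9; chars 19.
Subsquare: 0.49797/0.0833333 → 5 → f, 0.71331/0.0416667 → 17 → r; chars fr.
Extended square: 0.08131/0.00833333 → 9, 0.00498/0.00416667 → 1; chars 91.

KK19fr91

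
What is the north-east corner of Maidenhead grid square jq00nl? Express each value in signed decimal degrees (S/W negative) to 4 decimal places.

70.5000, 1.1667

Field J=9, Q=16: +9·20° lon, +16·10° lat → SW at lon 0°, lat 70°.
Square 0, 0: +0·2° lon, +0·1° lat → SW at lon 0°, lat 70°.
Subsquare n=13, l=11: +13·0.0833333° lon, +11·0.0416667° lat → SW at lon 1.08333°, lat 70.4583°.
Cell spans 0.0833333° lon × 0.0416667° lat. NE corner is SW corner plus one full cell.
latitude 70.5000, longitude 1.1667.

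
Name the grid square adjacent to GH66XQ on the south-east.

Longitude subsquare x = 23; +1 → 24, wraps to 0 = a, carry into square.
Longitude square 6; +1 → 7.
Latitude subsquare q = 16; −1 → 15 = p.

GH76ap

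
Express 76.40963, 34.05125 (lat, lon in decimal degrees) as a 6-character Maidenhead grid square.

KQ76aj

Shift to the Maidenhead origin (180°W, 90°S): lon 214.0513, lat 166.4096.
Field: 214.0513/20 → 10 → K, 166.4096/10 → 16 → Q; chars KQ.
Square: 14.0513/2 → 7, 6.4096/1 → 6; chars 76.
Subsquare: 0.0513/0.0833333 → 0 → a, 0.4096/0.0416667 → 9 → j; chars aj.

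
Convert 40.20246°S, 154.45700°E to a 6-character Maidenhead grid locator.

QE79ft

Add 180° to longitude and 90° to latitude: 334.4570, 49.7975.
Field: lon ⌊334.4570/20⌋ = 16 → Q; lat ⌊49.7975/10⌋ = 4 → E.
Square: lon ⌊14.4570/2⌋ = 7; lat ⌊9.7975/1⌋ = 9.
Subsquare: lon ⌊0.4570/0.0833333⌋ = 5 → f; lat ⌊0.7975/0.0416667⌋ = 19 → t.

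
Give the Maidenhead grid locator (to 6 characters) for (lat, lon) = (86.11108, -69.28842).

FR56ic

Add 180° to longitude and 90° to latitude: 110.7116, 176.1111.
Field: lon ⌊110.7116/20⌋ = 5 → F; lat ⌊176.1111/10⌋ = 17 → R.
Square: lon ⌊10.7116/2⌋ = 5; lat ⌊6.1111/1⌋ = 6.
Subsquare: lon ⌊0.7116/0.0833333⌋ = 8 → i; lat ⌊0.1111/0.0416667⌋ = 2 → c.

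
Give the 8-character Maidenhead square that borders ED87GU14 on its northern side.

Latitude extended square 4; +1 → 5.
The longitude characters are unchanged.

ED87gu15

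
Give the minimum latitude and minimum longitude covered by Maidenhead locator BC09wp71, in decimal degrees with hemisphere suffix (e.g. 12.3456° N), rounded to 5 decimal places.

60.37083° S, 158.10833° W

Field B=1, C=2: +1·20° lon, +2·10° lat → SW at lon -160°, lat -70°.
Square 0, 9: +0·2° lon, +9·1° lat → SW at lon -160°, lat -61°.
Subsquare w=22, p=15: +22·0.0833333° lon, +15·0.0416667° lat → SW at lon -158.167°, lat -60.375°.
Extended square 7, 1: +7·0.00833333° lon, +1·0.00416667° lat → SW at lon -158.108°, lat -60.3708°.
latitude 60.37083° S, longitude 158.10833° W.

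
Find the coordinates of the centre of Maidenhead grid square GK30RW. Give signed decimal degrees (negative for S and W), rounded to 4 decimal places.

Field G=6, K=10: +6·20° lon, +10·10° lat → SW at lon -60°, lat 10°.
Square 3, 0: +3·2° lon, +0·1° lat → SW at lon -54°, lat 10°.
Subsquare r=17, w=22: +17·0.0833333° lon, +22·0.0416667° lat → SW at lon -52.5833°, lat 10.9167°.
Cell spans 0.0833333° lon × 0.0416667° lat. Centre is SW corner plus half of each.
latitude 10.9375, longitude -52.5417.

10.9375, -52.5417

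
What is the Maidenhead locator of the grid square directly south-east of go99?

Longitude square 9; +1 → 10, wraps to 0, carry into field.
Longitude field G = 6; +1 → 7 = H.
Latitude square 9; −1 → 8.

HO08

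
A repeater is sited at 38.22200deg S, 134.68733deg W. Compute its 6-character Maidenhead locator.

CF21ps

Add 180° to longitude and 90° to latitude: 45.3127, 51.7780.
Field: 45.3127/20 → 2 → C, 51.7780/10 → 5 → F; chars CF.
Square: 5.3127/2 → 2, 1.7780/1 → 1; chars 21.
Subsquare: 1.3127/0.0833333 → 15 → p, 0.7780/0.0416667 → 18 → s; chars ps.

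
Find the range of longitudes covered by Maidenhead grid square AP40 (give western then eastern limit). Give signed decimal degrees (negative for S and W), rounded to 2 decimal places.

-172.00, -170.00

Field A=0, P=15: +0·20° lon, +15·10° lat → SW at lon -180°, lat 60°.
Square 4, 0: +4·2° lon, +0·1° lat → SW at lon -172°, lat 60°.
Cell spans 2° lon × 1° lat.
west -172.00, east -170.00.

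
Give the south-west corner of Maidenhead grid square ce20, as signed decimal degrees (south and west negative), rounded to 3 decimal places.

-50.000, -136.000

Field C=2, E=4: +2·20° lon, +4·10° lat → SW at lon -140°, lat -50°.
Square 2, 0: +2·2° lon, +0·1° lat → SW at lon -136°, lat -50°.
latitude -50.000, longitude -136.000.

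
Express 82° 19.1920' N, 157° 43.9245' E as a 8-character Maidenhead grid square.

QR82uh76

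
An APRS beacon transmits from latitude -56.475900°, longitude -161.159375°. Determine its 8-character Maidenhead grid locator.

Shift to the Maidenhead origin (180°W, 90°S): lon 18.84062, lat 33.52410.
Field (20°×10°, letters A–R): 18.84062/20 → 0 → A, 33.52410/10 → 3 → D; chars AD.
Square (2°×1°, digits 0–9): 18.84062/2 → 9, 3.52410/1 → 3; chars 93.
Subsquare (5′×2.5′, letters a–x): 0.84062/0.0833333 → 10 → k, 0.52410/0.0416667 → 12 → m; chars km.
Extended square (30″×15″, digits 0–9): 0.00729/0.00833333 → 0, 0.02410/0.00416667 → 5; chars 05.

AD93km05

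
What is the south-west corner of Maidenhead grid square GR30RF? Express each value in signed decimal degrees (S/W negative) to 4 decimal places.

80.2083, -52.5833

Field G=6, R=17: +6·20° lon, +17·10° lat → SW at lon -60°, lat 80°.
Square 3, 0: +3·2° lon, +0·1° lat → SW at lon -54°, lat 80°.
Subsquare r=17, f=5: +17·0.0833333° lon, +5·0.0416667° lat → SW at lon -52.5833°, lat 80.2083°.
latitude 80.2083, longitude -52.5833.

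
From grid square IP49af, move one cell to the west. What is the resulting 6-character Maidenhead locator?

IP39xf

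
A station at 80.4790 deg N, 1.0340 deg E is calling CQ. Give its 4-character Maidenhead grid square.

JR00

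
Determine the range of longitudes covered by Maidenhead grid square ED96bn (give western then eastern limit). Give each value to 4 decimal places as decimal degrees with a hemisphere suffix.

Field E=4, D=3: +4·20° lon, +3·10° lat → SW at lon -100°, lat -60°.
Square 9, 6: +9·2° lon, +6·1° lat → SW at lon -82°, lat -54°.
Subsquare b=1, n=13: +1·0.0833333° lon, +13·0.0416667° lat → SW at lon -81.9167°, lat -53.4583°.
Cell spans 0.0833333° lon × 0.0416667° lat.
west 81.9167° W, east 81.8333° W.

81.9167° W, 81.8333° W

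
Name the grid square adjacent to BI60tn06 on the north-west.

BI60sn97

Longitude extended square 0; −1 → -1, wraps to 9, carry into subsquare.
Longitude subsquare t = 19; −1 → 18 = s.
Latitude extended square 6; +1 → 7.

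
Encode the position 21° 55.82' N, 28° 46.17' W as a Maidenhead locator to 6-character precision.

Add 180° to longitude and 90° to latitude: 151.2305, 111.9303.
Field: lon ⌊151.2305/20⌋ = 7 → H; lat ⌊111.9303/10⌋ = 11 → L.
Square: lon ⌊11.2305/2⌋ = 5; lat ⌊1.9303/1⌋ = 1.
Subsquare: lon ⌊1.2305/0.0833333⌋ = 14 → o; lat ⌊0.9303/0.0416667⌋ = 22 → w.

HL51ow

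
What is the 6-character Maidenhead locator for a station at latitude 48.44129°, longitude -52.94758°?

Add 180° to longitude and 90° to latitude: 127.0524, 138.4413.
Field (20°×10°, letters A–R): lon ⌊127.0524/20⌋ = 6 → G; lat ⌊138.4413/10⌋ = 13 → N.
Square (2°×1°, digits 0–9): lon ⌊7.0524/2⌋ = 3; lat ⌊8.4413/1⌋ = 8.
Subsquare (5′×2.5′, letters a–x): lon ⌊1.0524/0.0833333⌋ = 12 → m; lat ⌊0.4413/0.0416667⌋ = 10 → k.

GN38mk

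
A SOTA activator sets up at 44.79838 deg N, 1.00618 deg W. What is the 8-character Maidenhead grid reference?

Add 180° to longitude and 90° to latitude: 178.99382, 134.79838.
Field: lon ⌊178.99382/20⌋ = 8 → I; lat ⌊134.79838/10⌋ = 13 → N.
Square: lon ⌊18.99382/2⌋ = 9; lat ⌊4.79838/1⌋ = 4.
Subsquare: lon ⌊0.99382/0.0833333⌋ = 11 → l; lat ⌊0.79838/0.0416667⌋ = 19 → t.
Extended square: lon ⌊0.07715/0.00833333⌋ = 9; lat ⌊0.00671/0.00416667⌋ = 1.

IN94lt91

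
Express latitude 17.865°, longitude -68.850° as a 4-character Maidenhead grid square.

FK57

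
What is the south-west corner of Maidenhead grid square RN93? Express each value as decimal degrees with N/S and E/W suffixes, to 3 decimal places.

Field R=17, N=13: +17·20° lon, +13·10° lat → SW at lon 160°, lat 40°.
Square 9, 3: +9·2° lon, +3·1° lat → SW at lon 178°, lat 43°.
latitude 43.000° N, longitude 178.000° E.

43.000° N, 178.000° E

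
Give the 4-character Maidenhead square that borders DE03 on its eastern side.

DE13

Longitude square 0; +1 → 1.
The latitude characters are unchanged.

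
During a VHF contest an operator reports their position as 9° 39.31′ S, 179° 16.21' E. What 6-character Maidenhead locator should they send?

Shift to the Maidenhead origin (180°W, 90°S): lon 359.2702, lat 80.3448.
Field (20°×10°, letters A–R): 359.2702/20 → 17 → R, 80.3448/10 → 8 → I; chars RI.
Square (2°×1°, digits 0–9): 19.2702/2 → 9, 0.3448/1 → 0; chars 90.
Subsquare (5′×2.5′, letters a–x): 1.2702/0.0833333 → 15 → p, 0.3448/0.0416667 → 8 → i; chars pi.

RI90pi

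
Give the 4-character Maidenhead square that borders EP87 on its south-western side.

EP76

Longitude square 8; −1 → 7.
Latitude square 7; −1 → 6.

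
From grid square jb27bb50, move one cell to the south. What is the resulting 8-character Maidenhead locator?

Latitude extended square 0; −1 → -1, wraps to 9, carry into subsquare.
Latitude subsquare b = 1; −1 → 0 = a.
The longitude characters are unchanged.

JB27ba59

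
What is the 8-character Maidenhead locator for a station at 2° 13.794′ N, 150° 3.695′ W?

BJ42xf25

Offset from 180°W / 90°S: lon 29.93842°, lat 92.22990°.
Field: lon ⌊29.93842/20⌋ = 1 → B; lat ⌊92.22990/10⌋ = 9 → J.
Square: lon ⌊9.93842/2⌋ = 4; lat ⌊2.22990/1⌋ = 2.
Subsquare: lon ⌊1.93842/0.0833333⌋ = 23 → x; lat ⌊0.22990/0.0416667⌋ = 5 → f.
Extended square: lon ⌊0.02175/0.00833333⌋ = 2; lat ⌊0.02157/0.00416667⌋ = 5.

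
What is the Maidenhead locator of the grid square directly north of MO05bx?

MO06ba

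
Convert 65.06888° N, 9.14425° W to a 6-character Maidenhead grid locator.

Offset from 180°W / 90°S: lon 170.8558°, lat 155.0689°.
Field: 170.8558/20 → 8 → I, 155.0689/10 → 15 → P; chars IP.
Square: 10.8558/2 → 5, 5.0689/1 → 5; chars 55.
Subsquare: 0.8558/0.0833333 → 10 → k, 0.0689/0.0416667 → 1 → b; chars kb.

IP55kb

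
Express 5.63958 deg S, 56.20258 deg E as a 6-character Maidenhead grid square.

LI84ci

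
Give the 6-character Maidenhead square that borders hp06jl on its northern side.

HP06jm

Latitude subsquare l = 11; +1 → 12 = m.
The longitude characters are unchanged.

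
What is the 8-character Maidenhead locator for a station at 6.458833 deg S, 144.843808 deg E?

Shift to the Maidenhead origin (180°W, 90°S): lon 324.84381, lat 83.54117.
Field: lon ⌊324.84381/20⌋ = 16 → Q; lat ⌊83.54117/10⌋ = 8 → I.
Square: lon ⌊4.84381/2⌋ = 2; lat ⌊3.54117/1⌋ = 3.
Subsquare: lon ⌊0.84381/0.0833333⌋ = 10 → k; lat ⌊0.54117/0.0416667⌋ = 12 → m.
Extended square: lon ⌊0.01047/0.00833333⌋ = 1; lat ⌊0.04117/0.00416667⌋ = 9.

QI23km19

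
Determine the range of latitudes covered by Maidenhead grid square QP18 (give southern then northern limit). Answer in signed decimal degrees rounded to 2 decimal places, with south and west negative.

Field Q=16, P=15: +16·20° lon, +15·10° lat → SW at lon 140°, lat 60°.
Square 1, 8: +1·2° lon, +8·1° lat → SW at lon 142°, lat 68°.
Cell spans 2° lon × 1° lat.
south 68.00, north 69.00.

68.00, 69.00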